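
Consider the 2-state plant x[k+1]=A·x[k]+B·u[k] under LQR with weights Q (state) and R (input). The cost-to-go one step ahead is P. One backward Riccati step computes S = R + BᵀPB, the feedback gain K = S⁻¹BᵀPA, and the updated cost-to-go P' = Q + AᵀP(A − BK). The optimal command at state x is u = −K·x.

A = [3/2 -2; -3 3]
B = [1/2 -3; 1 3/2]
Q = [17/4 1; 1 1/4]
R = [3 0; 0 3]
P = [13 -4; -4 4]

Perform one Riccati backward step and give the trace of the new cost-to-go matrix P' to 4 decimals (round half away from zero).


17.5950

BᵀP = [2.5000 2.0000; -45.0000 18.0000]
S = R + BᵀPB = [3 0; 0 3] + [3.2500 -4.5000; -4.5000 162.0000] = [6.2500 -4.5000; -4.5000 165.0000]
BᵀPA = [-2.2500 1.0000; -121.5000 144.0000]
K = S⁻¹·BᵀPA = [-0.9080 0.8042; -0.7611 0.8947]
A−BK = [-0.3294 0.2819; -0.9503 0.8539]
AᵀP(A−BK) = [6.7300 -6.4896; -6.4896 6.3650]
P' = Q + AᵀP(A−BK) = [10.9800 -5.4896; -5.4896 6.6150]
tr(P') = 17.5950


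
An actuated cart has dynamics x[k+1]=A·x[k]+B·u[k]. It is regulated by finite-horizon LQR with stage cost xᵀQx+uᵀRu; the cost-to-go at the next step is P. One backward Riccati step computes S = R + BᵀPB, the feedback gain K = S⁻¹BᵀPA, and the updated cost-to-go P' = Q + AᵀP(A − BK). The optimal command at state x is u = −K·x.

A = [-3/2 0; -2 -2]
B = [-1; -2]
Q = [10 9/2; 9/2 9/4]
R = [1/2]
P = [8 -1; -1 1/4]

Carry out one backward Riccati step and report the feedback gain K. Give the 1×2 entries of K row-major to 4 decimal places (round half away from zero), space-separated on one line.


BᵀP = [-6.0000 0.5000]
S = R + BᵀPB = [1/2] + [5.0000] = [5.5000]
BᵀPA = [8.0000 -1.0000]
K = S⁻¹·BᵀPA = [1.4545 -0.1818]
A−BK = [-0.0455 -0.1818; 0.9091 -2.3636]
AᵀP(A−BK) = [1.3636 -0.5455; -0.5455 0.8182]
P' = Q + AᵀP(A−BK) = [11.3636 3.9545; 3.9545 3.0682]
tr(P') = 14.4318

1.4545 -0.1818


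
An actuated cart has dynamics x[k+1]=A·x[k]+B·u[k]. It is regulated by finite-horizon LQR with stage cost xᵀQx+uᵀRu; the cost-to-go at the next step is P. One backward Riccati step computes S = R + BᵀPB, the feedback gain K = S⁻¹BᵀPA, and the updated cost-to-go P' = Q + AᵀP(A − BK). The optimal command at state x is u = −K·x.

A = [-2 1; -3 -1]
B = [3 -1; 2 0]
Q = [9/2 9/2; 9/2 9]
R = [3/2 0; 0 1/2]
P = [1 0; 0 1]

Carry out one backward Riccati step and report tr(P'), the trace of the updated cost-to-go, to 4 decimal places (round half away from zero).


BᵀP = [3.0000 2.0000; -1.0000 0.0000]
S = R + BᵀPB = [3/2 0; 0 1/2] + [13.0000 -3.0000; -3.0000 1.0000] = [14.5000 -3.0000; -3.0000 1.5000]
BᵀPA = [-12.0000 1.0000; 2.0000 -1.0000]
K = S⁻¹·BᵀPA = [-0.9412 -0.1176; -0.5490 -0.9020]
A−BK = [0.2745 0.4510; -1.1176 -0.7647]
AᵀP(A−BK) = [2.8039 1.3922; 1.3922 1.2157]
P' = Q + AᵀP(A−BK) = [7.3039 5.8922; 5.8922 10.2157]
tr(P') = 17.5196

17.5196


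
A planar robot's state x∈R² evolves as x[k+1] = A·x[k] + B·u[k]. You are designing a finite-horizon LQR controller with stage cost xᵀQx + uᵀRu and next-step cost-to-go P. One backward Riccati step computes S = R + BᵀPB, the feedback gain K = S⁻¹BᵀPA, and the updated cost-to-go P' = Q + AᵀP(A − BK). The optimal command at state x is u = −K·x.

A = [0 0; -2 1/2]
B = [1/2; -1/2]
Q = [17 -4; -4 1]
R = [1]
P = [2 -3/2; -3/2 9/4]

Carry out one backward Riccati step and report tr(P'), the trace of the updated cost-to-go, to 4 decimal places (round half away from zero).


22.2500

BᵀP = [1.7500 -1.8750]
S = R + BᵀPB = [1] + [1.8125] = [2.8125]
BᵀPA = [3.7500 -0.9375]
K = S⁻¹·BᵀPA = [1.3333 -0.3333]
A−BK = [-0.6667 0.1667; -1.3333 0.3333]
AᵀP(A−BK) = [4.0000 -1.0000; -1.0000 0.2500]
P' = Q + AᵀP(A−BK) = [21.0000 -5.0000; -5.0000 1.2500]
tr(P') = 22.2500


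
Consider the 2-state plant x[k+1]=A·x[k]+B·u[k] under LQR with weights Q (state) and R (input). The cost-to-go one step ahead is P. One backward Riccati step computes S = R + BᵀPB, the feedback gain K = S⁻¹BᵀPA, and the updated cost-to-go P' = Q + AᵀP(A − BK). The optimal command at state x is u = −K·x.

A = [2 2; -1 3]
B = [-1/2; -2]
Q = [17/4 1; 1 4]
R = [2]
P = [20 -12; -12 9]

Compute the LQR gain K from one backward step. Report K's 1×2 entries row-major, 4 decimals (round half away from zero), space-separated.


2.1053 -0.4211

BᵀP = [14.0000 -12.0000]
S = R + BᵀPB = [2] + [17.0000] = [19.0000]
BᵀPA = [40.0000 -8.0000]
K = S⁻¹·BᵀPA = [2.1053 -0.4211]
A−BK = [3.0526 1.7895; 3.2105 2.1579]
AᵀP(A−BK) = [52.7895 21.8421; 21.8421 13.6316]
P' = Q + AᵀP(A−BK) = [57.0395 22.8421; 22.8421 17.6316]
tr(P') = 74.6711


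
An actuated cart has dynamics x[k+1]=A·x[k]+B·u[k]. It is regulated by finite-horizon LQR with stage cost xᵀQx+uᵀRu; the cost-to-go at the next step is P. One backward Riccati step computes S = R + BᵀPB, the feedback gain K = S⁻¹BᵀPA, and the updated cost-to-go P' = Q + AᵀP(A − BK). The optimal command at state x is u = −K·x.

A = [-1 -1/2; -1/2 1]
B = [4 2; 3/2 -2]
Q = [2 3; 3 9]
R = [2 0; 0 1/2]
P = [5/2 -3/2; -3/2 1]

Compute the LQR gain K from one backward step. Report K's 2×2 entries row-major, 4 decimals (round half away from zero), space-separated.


BᵀP = [7.7500 -4.5000; 8.0000 -5.0000]
S = R + BᵀPB = [2 0; 0 1/2] + [24.2500 24.5000; 24.5000 26.0000] = [26.2500 24.5000; 24.5000 26.5000]
BᵀPA = [-5.5000 -8.3750; -5.5000 -9.0000]
K = S⁻¹·BᵀPA = [-0.1153 -0.0151; -0.1009 -0.3257]
A−BK = [-0.3368 0.2117; -0.5288 0.3712]
AᵀP(A−BK) = [0.0606 0.0008; 0.0008 0.0676]
P' = Q + AᵀP(A−BK) = [2.0606 3.0008; 3.0008 9.0676]
tr(P') = 11.1282

-0.1153 -0.0151 -0.1009 -0.3257


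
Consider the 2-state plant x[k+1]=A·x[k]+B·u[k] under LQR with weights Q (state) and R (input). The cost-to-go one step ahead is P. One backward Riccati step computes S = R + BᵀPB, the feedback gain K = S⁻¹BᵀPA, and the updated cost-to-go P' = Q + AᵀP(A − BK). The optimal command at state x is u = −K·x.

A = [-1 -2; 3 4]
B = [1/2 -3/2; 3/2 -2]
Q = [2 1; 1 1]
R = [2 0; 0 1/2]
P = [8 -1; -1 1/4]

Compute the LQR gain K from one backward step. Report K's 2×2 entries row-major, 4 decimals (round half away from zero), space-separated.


BᵀP = [2.5000 -0.1250; -10.0000 1.0000]
S = R + BᵀPB = [2 0; 0 1/2] + [1.0625 -3.5000; -3.5000 13.0000] = [3.0625 -3.5000; -3.5000 13.5000]
BᵀPA = [-2.8750 -5.5000; 13.0000 24.0000]
K = S⁻¹·BᵀPA = [0.2299 0.3351; 1.0226 1.8647]
A−BK = [0.4189 0.6294; 4.7003 7.2266]
AᵀP(A−BK) = [3.6176 5.7229; 5.7229 9.0913]
P' = Q + AᵀP(A−BK) = [5.6176 6.7229; 6.7229 10.0913]
tr(P') = 15.7089

0.2299 0.3351 1.0226 1.8647


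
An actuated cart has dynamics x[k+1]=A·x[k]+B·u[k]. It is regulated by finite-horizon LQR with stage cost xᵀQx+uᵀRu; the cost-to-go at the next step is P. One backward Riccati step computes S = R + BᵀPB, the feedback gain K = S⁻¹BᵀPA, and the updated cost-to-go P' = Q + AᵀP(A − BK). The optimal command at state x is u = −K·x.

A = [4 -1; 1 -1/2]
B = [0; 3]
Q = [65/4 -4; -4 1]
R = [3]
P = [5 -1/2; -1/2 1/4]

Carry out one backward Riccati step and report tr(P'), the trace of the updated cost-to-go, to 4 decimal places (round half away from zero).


92.5714

BᵀP = [-1.5000 0.7500]
S = R + BᵀPB = [3] + [2.2500] = [5.2500]
BᵀPA = [-5.2500 1.1250]
K = S⁻¹·BᵀPA = [-1.0000 0.2143]
A−BK = [4.0000 -1.0000; 4.0000 -1.1429]
AᵀP(A−BK) = [71.0000 -17.5000; -17.5000 4.3214]
P' = Q + AᵀP(A−BK) = [87.2500 -21.5000; -21.5000 5.3214]
tr(P') = 92.5714


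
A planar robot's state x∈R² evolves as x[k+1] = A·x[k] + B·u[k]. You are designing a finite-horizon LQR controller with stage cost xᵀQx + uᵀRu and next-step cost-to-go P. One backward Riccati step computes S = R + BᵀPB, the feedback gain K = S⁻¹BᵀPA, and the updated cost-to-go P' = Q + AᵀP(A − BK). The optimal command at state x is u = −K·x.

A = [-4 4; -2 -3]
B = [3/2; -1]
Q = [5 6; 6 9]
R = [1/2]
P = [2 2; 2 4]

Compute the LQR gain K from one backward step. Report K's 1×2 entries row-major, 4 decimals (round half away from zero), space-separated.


BᵀP = [1.0000 -1.0000]
S = R + BᵀPB = [1/2] + [2.5000] = [3.0000]
BᵀPA = [-2.0000 7.0000]
K = S⁻¹·BᵀPA = [-0.6667 2.3333]
A−BK = [-3.0000 0.5000; -2.6667 -0.6667]
AᵀP(A−BK) = [78.6667 4.6667; 4.6667 3.6667]
P' = Q + AᵀP(A−BK) = [83.6667 10.6667; 10.6667 12.6667]
tr(P') = 96.3333

-0.6667 2.3333


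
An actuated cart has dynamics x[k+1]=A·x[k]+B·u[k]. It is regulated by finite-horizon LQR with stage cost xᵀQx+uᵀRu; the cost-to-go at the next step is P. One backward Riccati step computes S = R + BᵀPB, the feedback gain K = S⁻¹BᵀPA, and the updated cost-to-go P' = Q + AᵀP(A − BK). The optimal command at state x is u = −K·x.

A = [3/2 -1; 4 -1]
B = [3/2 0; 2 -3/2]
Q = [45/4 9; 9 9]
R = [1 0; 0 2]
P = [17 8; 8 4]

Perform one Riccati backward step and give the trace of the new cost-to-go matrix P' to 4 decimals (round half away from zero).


22.6837

BᵀP = [41.5000 20.0000; -12.0000 -6.0000]
S = R + BᵀPB = [1 0; 0 2] + [102.2500 -30.0000; -30.0000 9.0000] = [103.2500 -30.0000; -30.0000 11.0000]
BᵀPA = [142.2500 -61.5000; -42.0000 18.0000]
K = S⁻¹·BᵀPA = [1.2927 -0.5790; -0.2927 0.0573]
A−BK = [-0.4390 -0.1315; 0.9756 0.2439]
AᵀP(A−BK) = [2.0732 -0.7317; -0.7317 0.3606]
P' = Q + AᵀP(A−BK) = [13.3232 8.2683; 8.2683 9.3606]
tr(P') = 22.6837


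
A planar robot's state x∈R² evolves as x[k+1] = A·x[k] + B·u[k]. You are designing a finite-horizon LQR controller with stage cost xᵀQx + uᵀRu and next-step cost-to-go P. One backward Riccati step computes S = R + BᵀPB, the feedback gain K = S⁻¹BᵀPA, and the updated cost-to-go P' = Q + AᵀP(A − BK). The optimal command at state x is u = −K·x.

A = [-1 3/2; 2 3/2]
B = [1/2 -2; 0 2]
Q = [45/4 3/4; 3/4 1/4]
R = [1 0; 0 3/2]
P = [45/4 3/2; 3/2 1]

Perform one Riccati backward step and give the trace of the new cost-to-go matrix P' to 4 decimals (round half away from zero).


20.1320

BᵀP = [5.6250 0.7500; -19.5000 -1.0000]
S = R + BᵀPB = [1 0; 0 3/2] + [2.8125 -9.7500; -9.7500 37.0000] = [3.8125 -9.7500; -9.7500 38.5000]
BᵀPA = [-4.1250 9.5625; 17.5000 -30.7500]
K = S⁻¹·BᵀPA = [0.2284 1.3215; 0.5124 -0.4640]
A−BK = [-0.0894 -0.0888; 0.9752 2.4281]
AᵀP(A−BK) = [1.2254 1.9468; 1.9468 7.4066]
P' = Q + AᵀP(A−BK) = [12.4754 2.6968; 2.6968 7.6566]
tr(P') = 20.1320


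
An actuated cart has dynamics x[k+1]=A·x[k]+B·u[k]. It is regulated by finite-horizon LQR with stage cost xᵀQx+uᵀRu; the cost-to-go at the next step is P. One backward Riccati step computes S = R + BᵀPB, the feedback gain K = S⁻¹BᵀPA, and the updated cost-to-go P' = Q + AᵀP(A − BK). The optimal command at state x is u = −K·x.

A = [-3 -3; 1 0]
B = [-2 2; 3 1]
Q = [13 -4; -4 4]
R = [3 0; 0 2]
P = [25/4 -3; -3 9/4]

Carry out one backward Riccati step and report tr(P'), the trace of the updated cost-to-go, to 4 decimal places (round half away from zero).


BᵀP = [-21.5000 12.7500; 9.5000 -3.7500]
S = R + BᵀPB = [3 0; 0 2] + [81.2500 -30.2500; -30.2500 15.2500] = [84.2500 -30.2500; -30.2500 17.2500]
BᵀPA = [77.2500 64.5000; -32.2500 -28.5000]
K = S⁻¹·BᵀPA = [0.6633 0.4654; -0.7065 -0.8360]
A−BK = [-0.2606 -0.3971; -0.2833 -0.5601]
AᵀP(A−BK) = [2.4799 2.3357; 2.3357 2.4047]
P' = Q + AᵀP(A−BK) = [15.4799 -1.6643; -1.6643 6.4047]
tr(P') = 21.8846

21.8846


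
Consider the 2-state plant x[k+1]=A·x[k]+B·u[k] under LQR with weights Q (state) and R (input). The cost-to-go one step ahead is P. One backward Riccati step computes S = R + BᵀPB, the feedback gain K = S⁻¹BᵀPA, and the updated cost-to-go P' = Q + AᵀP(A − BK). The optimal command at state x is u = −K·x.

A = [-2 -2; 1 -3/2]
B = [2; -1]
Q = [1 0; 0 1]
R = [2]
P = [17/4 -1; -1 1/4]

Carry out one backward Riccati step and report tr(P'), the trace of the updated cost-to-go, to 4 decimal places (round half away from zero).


4.8898

BᵀP = [9.5000 -2.2500]
S = R + BᵀPB = [2] + [21.2500] = [23.2500]
BᵀPA = [-21.2500 -15.6250]
K = S⁻¹·BᵀPA = [-0.9140 -0.6720]
A−BK = [-0.1720 -0.6559; 0.0860 -2.1720]
AᵀP(A−BK) = [1.8280 1.3441; 1.3441 1.0618]
P' = Q + AᵀP(A−BK) = [2.8280 1.3441; 1.3441 2.0618]
tr(P') = 4.8898


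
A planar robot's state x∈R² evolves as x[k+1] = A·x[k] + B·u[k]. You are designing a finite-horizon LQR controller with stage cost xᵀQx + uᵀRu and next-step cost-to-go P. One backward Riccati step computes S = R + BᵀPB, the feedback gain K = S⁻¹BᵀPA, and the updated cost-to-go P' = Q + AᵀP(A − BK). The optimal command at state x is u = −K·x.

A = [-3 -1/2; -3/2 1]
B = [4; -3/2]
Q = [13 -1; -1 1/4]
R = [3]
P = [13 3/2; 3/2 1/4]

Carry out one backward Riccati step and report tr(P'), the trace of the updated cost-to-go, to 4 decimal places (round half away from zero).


BᵀP = [49.7500 5.6250]
S = R + BᵀPB = [3] + [190.5625] = [193.5625]
BᵀPA = [-157.6875 -19.2500]
K = S⁻¹·BᵀPA = [-0.8147 -0.0995]
A−BK = [0.2586 -0.1022; -2.7220 0.8508]
AᵀP(A−BK) = [2.6009 0.0678; 0.0678 0.0856]
P' = Q + AᵀP(A−BK) = [15.6009 -0.9322; -0.9322 0.3356]
tr(P') = 15.9365

15.9365


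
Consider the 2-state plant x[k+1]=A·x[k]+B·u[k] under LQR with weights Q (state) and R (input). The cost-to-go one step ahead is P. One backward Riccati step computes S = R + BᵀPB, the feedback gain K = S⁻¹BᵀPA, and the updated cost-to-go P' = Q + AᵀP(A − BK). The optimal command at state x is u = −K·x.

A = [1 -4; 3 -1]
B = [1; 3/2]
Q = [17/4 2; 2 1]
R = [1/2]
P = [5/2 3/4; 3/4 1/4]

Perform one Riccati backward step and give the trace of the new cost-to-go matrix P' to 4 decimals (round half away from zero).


BᵀP = [3.6250 1.1250]
S = R + BᵀPB = [1/2] + [5.3125] = [5.8125]
BᵀPA = [7.0000 -15.6250]
K = S⁻¹·BᵀPA = [1.2043 -2.6882]
A−BK = [-0.2043 -1.3118; 1.1935 3.0323]
AᵀP(A−BK) = [0.8199 -1.6828; -1.6828 4.2473]
P' = Q + AᵀP(A−BK) = [5.0699 0.3172; 0.3172 5.2473]
tr(P') = 10.3172

10.3172


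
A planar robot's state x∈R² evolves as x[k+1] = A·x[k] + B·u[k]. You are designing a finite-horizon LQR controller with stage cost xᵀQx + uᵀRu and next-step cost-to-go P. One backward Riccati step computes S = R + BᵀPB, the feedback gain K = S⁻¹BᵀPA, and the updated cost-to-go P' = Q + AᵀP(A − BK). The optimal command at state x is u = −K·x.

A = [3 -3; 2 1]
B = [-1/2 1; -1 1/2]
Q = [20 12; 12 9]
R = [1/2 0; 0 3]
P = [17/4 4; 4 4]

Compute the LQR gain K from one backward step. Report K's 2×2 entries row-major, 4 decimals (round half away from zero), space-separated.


BᵀP = [-6.1250 -6.0000; 6.2500 6.0000]
S = R + BᵀPB = [1/2 0; 0 3] + [9.0625 -9.1250; -9.1250 9.2500] = [9.5625 -9.1250; -9.1250 12.2500]
BᵀPA = [-30.3750 12.3750; 30.7500 -12.7500]
K = S⁻¹·BᵀPA = [-2.7011 1.0406; 0.4982 -0.2657]
A−BK = [1.1513 -2.2140; -0.9502 2.1734]
AᵀP(A−BK) = [4.8856 -2.4723; -2.4723 1.9852]
P' = Q + AᵀP(A−BK) = [24.8856 9.5277; 9.5277 10.9852]
tr(P') = 35.8708

-2.7011 1.0406 0.4982 -0.2657


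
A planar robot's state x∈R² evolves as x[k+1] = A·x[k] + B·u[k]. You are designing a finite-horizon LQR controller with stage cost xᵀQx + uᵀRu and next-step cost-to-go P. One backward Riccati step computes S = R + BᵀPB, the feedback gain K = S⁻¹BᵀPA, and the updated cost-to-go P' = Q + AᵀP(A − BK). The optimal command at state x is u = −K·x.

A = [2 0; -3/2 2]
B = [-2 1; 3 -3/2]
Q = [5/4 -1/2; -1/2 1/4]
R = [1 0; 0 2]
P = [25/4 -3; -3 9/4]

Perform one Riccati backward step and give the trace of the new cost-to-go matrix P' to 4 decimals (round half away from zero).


BᵀP = [-21.5000 12.7500; 10.7500 -6.3750]
S = R + BᵀPB = [1 0; 0 2] + [81.2500 -40.6250; -40.6250 20.3125] = [82.2500 -40.6250; -40.6250 22.3125]
BᵀPA = [-62.1250 25.5000; 31.0625 -12.7500]
K = S⁻¹·BᵀPA = [-0.6723 0.2760; 0.1681 -0.0690]
A−BK = [0.4873 0.6209; 0.7690 1.0687]
AᵀP(A−BK) = [1.0748 0.5367; 0.5367 1.0835]
P' = Q + AᵀP(A−BK) = [2.3248 0.0367; 0.0367 1.3335]
tr(P') = 3.6584

3.6584


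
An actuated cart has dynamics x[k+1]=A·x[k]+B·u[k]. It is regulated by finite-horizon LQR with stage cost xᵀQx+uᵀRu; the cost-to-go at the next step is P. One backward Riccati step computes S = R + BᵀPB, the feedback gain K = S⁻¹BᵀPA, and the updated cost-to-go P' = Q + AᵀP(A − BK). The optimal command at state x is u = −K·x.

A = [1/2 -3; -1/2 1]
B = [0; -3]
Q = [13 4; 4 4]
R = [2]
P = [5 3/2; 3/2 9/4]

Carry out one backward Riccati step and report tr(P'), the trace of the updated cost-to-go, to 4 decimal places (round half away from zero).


54.2079

BᵀP = [-4.5000 -6.7500]
S = R + BᵀPB = [2] + [20.2500] = [22.2500]
BᵀPA = [1.1250 6.7500]
K = S⁻¹·BᵀPA = [0.0506 0.3034]
A−BK = [0.5000 -3.0000; -0.3483 1.9101]
AᵀP(A−BK) = [1.0056 -5.9663; -5.9663 36.2022]
P' = Q + AᵀP(A−BK) = [14.0056 -1.9663; -1.9663 40.2022]
tr(P') = 54.2079


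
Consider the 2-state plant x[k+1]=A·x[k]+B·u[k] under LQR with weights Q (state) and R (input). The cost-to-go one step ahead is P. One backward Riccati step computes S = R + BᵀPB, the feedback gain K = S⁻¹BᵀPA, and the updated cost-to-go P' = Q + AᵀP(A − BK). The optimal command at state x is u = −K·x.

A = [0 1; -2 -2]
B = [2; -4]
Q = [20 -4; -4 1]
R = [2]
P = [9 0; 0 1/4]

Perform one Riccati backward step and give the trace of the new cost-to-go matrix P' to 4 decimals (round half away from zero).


BᵀP = [18.0000 -1.0000]
S = R + BᵀPB = [2] + [40.0000] = [42.0000]
BᵀPA = [2.0000 20.0000]
K = S⁻¹·BᵀPA = [0.0476 0.4762]
A−BK = [-0.0952 0.0476; -1.8095 -0.0952]
AᵀP(A−BK) = [0.9048 0.0476; 0.0476 0.4762]
P' = Q + AᵀP(A−BK) = [20.9048 -3.9524; -3.9524 1.4762]
tr(P') = 22.3810

22.3810


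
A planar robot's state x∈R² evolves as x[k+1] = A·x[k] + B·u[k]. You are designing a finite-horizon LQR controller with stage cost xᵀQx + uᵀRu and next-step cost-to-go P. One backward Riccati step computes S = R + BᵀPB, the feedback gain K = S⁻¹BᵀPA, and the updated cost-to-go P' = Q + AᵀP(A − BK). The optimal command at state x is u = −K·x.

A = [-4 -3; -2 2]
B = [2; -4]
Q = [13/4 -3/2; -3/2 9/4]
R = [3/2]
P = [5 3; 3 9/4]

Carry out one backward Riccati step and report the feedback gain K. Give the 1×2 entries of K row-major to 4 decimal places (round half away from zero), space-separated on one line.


BᵀP = [-2.0000 -3.0000]
S = R + BᵀPB = [3/2] + [8.0000] = [9.5000]
BᵀPA = [14.0000 0.0000]
K = S⁻¹·BᵀPA = [1.4737 0.0000]
A−BK = [-6.9474 -3.0000; 3.8947 2.0000]
AᵀP(A−BK) = [116.3684 45.0000; 45.0000 18.0000]
P' = Q + AᵀP(A−BK) = [119.6184 43.5000; 43.5000 20.2500]
tr(P') = 139.8684

1.4737 0.0000


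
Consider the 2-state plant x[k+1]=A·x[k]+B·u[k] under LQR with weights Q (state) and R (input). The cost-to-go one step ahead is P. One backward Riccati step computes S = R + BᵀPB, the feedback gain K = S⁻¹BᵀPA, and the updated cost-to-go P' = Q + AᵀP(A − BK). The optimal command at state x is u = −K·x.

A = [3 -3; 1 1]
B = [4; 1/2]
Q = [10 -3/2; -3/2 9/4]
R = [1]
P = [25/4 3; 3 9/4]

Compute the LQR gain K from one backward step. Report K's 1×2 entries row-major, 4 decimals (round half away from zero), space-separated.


0.8156 -0.5845

BᵀP = [26.5000 13.1250]
S = R + BᵀPB = [1] + [112.5625] = [113.5625]
BᵀPA = [92.6250 -66.3750]
K = S⁻¹·BᵀPA = [0.8156 -0.5845]
A−BK = [-0.2625 -0.6621; 0.5922 1.2922]
AᵀP(A−BK) = [0.9523 0.1375; 0.1375 1.7051]
P' = Q + AᵀP(A−BK) = [10.9523 -1.3625; -1.3625 3.9551]
tr(P') = 14.9074


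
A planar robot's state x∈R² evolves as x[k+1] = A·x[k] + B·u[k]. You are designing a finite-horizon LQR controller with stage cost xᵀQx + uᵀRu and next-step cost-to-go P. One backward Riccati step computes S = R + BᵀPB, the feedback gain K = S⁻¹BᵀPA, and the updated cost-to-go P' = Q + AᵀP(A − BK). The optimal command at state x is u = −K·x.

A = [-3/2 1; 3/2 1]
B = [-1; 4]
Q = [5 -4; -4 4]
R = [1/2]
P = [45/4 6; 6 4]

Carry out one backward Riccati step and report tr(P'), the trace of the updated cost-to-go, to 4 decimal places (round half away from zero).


24.2984

BᵀP = [12.7500 10.0000]
S = R + BᵀPB = [1/2] + [27.2500] = [27.7500]
BᵀPA = [-4.1250 22.7500]
K = S⁻¹·BᵀPA = [-0.1486 0.8198]
A−BK = [-1.6486 1.8198; 2.0946 -2.2793]
AᵀP(A−BK) = [6.6993 -7.4932; -7.4932 8.5991]
P' = Q + AᵀP(A−BK) = [11.6993 -11.4932; -11.4932 12.5991]
tr(P') = 24.2984


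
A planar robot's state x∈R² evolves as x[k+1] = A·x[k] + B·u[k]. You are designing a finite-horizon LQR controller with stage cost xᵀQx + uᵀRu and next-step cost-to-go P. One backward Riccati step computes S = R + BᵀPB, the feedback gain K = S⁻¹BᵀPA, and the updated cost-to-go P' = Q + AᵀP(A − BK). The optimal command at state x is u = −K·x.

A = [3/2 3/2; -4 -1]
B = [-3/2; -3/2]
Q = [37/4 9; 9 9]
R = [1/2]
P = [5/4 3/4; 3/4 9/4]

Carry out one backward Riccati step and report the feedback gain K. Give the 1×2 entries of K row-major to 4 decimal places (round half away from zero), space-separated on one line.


1.1489 0.0000

BᵀP = [-3.0000 -4.5000]
S = R + BᵀPB = [1/2] + [11.2500] = [11.7500]
BᵀPA = [13.5000 0.0000]
K = S⁻¹·BᵀPA = [1.1489 0.0000]
A−BK = [3.2234 1.5000; -2.2766 -1.0000]
AᵀP(A−BK) = [14.3019 6.1875; 6.1875 2.8125]
P' = Q + AᵀP(A−BK) = [23.5519 15.1875; 15.1875 11.8125]
tr(P') = 35.3644


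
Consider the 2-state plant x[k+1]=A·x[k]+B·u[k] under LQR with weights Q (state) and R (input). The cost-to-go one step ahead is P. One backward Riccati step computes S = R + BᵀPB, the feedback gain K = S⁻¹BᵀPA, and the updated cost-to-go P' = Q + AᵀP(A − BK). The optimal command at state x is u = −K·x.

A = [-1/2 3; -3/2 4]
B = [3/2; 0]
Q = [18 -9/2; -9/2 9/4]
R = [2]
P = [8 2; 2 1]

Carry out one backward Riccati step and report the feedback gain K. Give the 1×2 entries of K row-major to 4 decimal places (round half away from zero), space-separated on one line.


-0.5250 2.4000

BᵀP = [12.0000 3.0000]
S = R + BᵀPB = [2] + [18.0000] = [20.0000]
BᵀPA = [-10.5000 48.0000]
K = S⁻¹·BᵀPA = [-0.5250 2.4000]
A−BK = [0.2875 -0.6000; -1.5000 4.0000]
AᵀP(A−BK) = [1.7375 -5.8000; -5.8000 20.8000]
P' = Q + AᵀP(A−BK) = [19.7375 -10.3000; -10.3000 23.0500]
tr(P') = 42.7875


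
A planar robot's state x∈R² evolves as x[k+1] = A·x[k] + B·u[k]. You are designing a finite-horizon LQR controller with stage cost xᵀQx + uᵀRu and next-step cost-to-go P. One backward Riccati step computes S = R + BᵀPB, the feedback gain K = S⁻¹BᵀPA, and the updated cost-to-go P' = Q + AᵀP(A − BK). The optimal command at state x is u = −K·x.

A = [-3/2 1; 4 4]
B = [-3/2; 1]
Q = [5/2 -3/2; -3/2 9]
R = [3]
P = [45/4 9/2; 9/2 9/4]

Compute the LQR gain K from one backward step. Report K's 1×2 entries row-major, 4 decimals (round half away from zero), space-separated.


0.0330 -1.7802

BᵀP = [-12.3750 -4.5000]
S = R + BᵀPB = [3] + [14.0625] = [17.0625]
BᵀPA = [0.5625 -30.3750]
K = S⁻¹·BᵀPA = [0.0330 -1.7802]
A−BK = [-1.4505 -1.6703; 3.9670 5.7802]
AᵀP(A−BK) = [7.2940 11.1264; 11.1264 29.1758]
P' = Q + AᵀP(A−BK) = [9.7940 9.6264; 9.6264 38.1758]
tr(P') = 47.9698


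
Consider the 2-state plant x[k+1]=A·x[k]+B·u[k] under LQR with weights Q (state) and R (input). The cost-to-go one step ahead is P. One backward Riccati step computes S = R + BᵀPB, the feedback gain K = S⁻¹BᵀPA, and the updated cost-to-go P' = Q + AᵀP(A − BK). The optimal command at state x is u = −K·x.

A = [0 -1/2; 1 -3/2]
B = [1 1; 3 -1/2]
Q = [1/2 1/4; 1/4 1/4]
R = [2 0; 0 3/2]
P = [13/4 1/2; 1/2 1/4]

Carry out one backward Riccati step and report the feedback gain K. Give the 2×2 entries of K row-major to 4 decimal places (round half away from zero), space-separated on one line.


BᵀP = [4.7500 1.2500; 3.0000 0.3750]
S = R + BᵀPB = [2 0; 0 3/2] + [8.5000 4.1250; 4.1250 2.8125] = [10.5000 4.1250; 4.1250 4.3125]
BᵀPA = [1.2500 -4.2500; 0.3750 -2.0625]
K = S⁻¹·BᵀPA = [0.1360 -0.3474; -0.0431 -0.1459]
A−BK = [-0.0929 -0.0066; 0.5705 -0.5307]
AᵀP(A−BK) = [0.0962 -0.1360; -0.1360 0.3474]
P' = Q + AᵀP(A−BK) = [0.5962 0.1140; 0.1140 0.5974]
tr(P') = 1.1936

0.1360 -0.3474 -0.0431 -0.1459


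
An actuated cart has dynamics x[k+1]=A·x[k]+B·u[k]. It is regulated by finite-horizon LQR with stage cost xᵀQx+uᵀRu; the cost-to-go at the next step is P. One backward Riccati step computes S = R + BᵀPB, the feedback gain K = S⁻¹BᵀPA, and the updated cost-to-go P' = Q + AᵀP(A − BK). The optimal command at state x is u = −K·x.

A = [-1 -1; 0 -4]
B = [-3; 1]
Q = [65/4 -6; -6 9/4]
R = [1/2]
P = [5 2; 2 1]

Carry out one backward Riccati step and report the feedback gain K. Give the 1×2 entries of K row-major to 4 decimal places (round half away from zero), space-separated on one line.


0.3768 0.9565

BᵀP = [-13.0000 -5.0000]
S = R + BᵀPB = [1/2] + [34.0000] = [34.5000]
BᵀPA = [13.0000 33.0000]
K = S⁻¹·BᵀPA = [0.3768 0.9565]
A−BK = [0.1304 1.8696; -0.3768 -4.9565]
AᵀP(A−BK) = [0.1014 0.5652; 0.5652 5.4348]
P' = Q + AᵀP(A−BK) = [16.3514 -5.4348; -5.4348 7.6848]
tr(P') = 24.0362


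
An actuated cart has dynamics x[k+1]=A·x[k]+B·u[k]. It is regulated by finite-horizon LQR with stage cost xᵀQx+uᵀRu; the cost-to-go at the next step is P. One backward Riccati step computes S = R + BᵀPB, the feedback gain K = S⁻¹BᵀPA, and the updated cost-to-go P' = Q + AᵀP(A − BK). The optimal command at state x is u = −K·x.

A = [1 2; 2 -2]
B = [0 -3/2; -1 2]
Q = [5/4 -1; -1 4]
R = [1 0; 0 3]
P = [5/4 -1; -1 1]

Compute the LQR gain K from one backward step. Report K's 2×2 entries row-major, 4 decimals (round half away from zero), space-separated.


BᵀP = [1.0000 -1.0000; -3.8750 3.5000]
S = R + BᵀPB = [1 0; 0 3] + [1.0000 -3.5000; -3.5000 12.8125] = [2.0000 -3.5000; -3.5000 15.8125]
BᵀPA = [-1.0000 4.0000; 3.1250 -14.7500]
K = S⁻¹·BᵀPA = [-0.2516 0.6000; 0.1419 -0.8000]
A−BK = [1.2129 0.8000; 1.4645 0.2000]
AᵀP(A−BK) = [0.5548 -0.4000; -0.4000 2.8000]
P' = Q + AᵀP(A−BK) = [1.8048 -1.4000; -1.4000 6.8000]
tr(P') = 8.6048

-0.2516 0.6000 0.1419 -0.8000


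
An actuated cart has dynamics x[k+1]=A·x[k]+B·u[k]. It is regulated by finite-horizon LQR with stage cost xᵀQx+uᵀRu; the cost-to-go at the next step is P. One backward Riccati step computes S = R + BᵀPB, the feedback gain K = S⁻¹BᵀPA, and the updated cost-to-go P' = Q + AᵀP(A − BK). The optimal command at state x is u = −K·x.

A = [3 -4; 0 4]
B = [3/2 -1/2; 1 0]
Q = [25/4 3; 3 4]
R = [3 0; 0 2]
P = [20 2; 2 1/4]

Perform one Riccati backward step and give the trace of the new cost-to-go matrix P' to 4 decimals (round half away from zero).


BᵀP = [32.0000 3.2500; -10.0000 -1.0000]
S = R + BᵀPB = [3 0; 0 2] + [51.2500 -16.0000; -16.0000 5.0000] = [54.2500 -16.0000; -16.0000 7.0000]
BᵀPA = [96.0000 -115.0000; -30.0000 36.0000]
K = S⁻¹·BᵀPA = [1.5515 -1.8505; -0.7394 0.9131]
A−BK = [0.3030 -0.7677; -1.5515 5.8505]
AᵀP(A−BK) = [8.8727 -10.9576; -10.9576 14.3192]
P' = Q + AᵀP(A−BK) = [15.1227 -7.9576; -7.9576 18.3192]
tr(P') = 33.4419

33.4419


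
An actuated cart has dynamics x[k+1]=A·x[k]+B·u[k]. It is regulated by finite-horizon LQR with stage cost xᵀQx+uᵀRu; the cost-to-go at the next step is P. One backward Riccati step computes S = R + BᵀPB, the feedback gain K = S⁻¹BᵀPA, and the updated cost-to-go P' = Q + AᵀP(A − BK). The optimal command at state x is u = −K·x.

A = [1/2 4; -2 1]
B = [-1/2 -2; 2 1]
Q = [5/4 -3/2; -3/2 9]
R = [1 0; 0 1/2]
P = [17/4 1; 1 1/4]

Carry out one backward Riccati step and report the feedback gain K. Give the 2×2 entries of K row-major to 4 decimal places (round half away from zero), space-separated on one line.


-0.0548 0.0730 -0.0172 -2.3104

BᵀP = [-0.1250 0.0000; -7.5000 -1.7500]
S = R + BᵀPB = [1 0; 0 1/2] + [0.0625 0.2500; 0.2500 13.2500] = [1.0625 0.2500; 0.2500 13.7500]
BᵀPA = [-0.0625 -0.5000; -0.2500 -31.7500]
K = S⁻¹·BᵀPA = [-0.0548 0.0730; -0.0172 -2.3104]
A−BK = [0.4382 -0.5843; -1.8733 3.1643]
AᵀP(A−BK) = [0.0548 -0.0730; -0.0730 2.9307]
P' = Q + AᵀP(A−BK) = [1.3048 -1.5730; -1.5730 11.9307]
tr(P') = 13.2355


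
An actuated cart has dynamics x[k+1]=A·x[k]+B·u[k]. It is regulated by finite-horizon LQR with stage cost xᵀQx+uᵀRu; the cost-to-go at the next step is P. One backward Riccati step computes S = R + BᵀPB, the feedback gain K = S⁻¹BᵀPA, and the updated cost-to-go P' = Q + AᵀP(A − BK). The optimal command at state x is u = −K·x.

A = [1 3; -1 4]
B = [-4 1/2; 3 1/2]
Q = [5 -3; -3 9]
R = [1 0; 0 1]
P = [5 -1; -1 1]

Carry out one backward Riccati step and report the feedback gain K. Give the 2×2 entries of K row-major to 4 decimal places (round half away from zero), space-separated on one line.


BᵀP = [-23.0000 7.0000; 2.0000 0.0000]
S = R + BᵀPB = [1 0; 0 1] + [113.0000 -8.0000; -8.0000 1.0000] = [114.0000 -8.0000; -8.0000 2.0000]
BᵀPA = [-30.0000 -41.0000; 2.0000 6.0000]
K = S⁻¹·BᵀPA = [-0.2683 -0.2073; -0.0732 2.1707]
A−BK = [-0.0366 1.0854; -0.1585 3.5366]
AᵀP(A−BK) = [0.0976 -0.5610; -0.5610 15.4756]
P' = Q + AᵀP(A−BK) = [5.0976 -3.5610; -3.5610 24.4756]
tr(P') = 29.5732

-0.2683 -0.2073 -0.0732 2.1707


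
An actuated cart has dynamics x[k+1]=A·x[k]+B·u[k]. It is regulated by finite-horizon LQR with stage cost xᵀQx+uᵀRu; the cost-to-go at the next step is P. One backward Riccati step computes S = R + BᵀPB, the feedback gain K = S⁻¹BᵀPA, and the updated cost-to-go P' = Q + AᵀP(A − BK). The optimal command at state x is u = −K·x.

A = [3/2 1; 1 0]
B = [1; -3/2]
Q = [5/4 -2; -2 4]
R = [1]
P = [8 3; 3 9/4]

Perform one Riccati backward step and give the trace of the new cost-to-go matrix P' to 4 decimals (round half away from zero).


BᵀP = [3.5000 -0.3750]
S = R + BᵀPB = [1] + [4.0625] = [5.0625]
BᵀPA = [4.8750 3.5000]
K = S⁻¹·BᵀPA = [0.9630 0.6914]
A−BK = [0.5370 0.3086; 2.4444 1.0370]
AᵀP(A−BK) = [24.5556 11.6296; 11.6296 5.5802]
P' = Q + AᵀP(A−BK) = [25.8056 9.6296; 9.6296 9.5802]
tr(P') = 35.3858

35.3858


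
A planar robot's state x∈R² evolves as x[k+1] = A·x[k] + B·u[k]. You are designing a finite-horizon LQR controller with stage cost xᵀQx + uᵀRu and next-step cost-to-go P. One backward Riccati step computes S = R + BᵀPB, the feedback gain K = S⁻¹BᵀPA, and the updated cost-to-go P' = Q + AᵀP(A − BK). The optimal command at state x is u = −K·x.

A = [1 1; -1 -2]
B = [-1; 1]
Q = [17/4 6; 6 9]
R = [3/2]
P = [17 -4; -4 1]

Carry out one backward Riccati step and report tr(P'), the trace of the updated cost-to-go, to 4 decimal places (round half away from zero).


16.7227

BᵀP = [-21.0000 5.0000]
S = R + BᵀPB = [3/2] + [26.0000] = [27.5000]
BᵀPA = [-26.0000 -31.0000]
K = S⁻¹·BᵀPA = [-0.9455 -1.1273]
A−BK = [0.0545 -0.1273; -0.0545 -0.8727]
AᵀP(A−BK) = [1.4182 1.6909; 1.6909 2.0545]
P' = Q + AᵀP(A−BK) = [5.6682 7.6909; 7.6909 11.0545]
tr(P') = 16.7227


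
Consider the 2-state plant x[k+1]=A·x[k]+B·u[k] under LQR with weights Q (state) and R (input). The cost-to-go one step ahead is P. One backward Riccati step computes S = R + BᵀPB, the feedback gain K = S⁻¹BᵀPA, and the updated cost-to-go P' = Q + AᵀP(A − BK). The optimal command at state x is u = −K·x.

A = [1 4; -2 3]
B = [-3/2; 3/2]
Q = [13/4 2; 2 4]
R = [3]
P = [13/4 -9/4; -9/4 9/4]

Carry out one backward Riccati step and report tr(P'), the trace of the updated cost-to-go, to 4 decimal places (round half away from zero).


BᵀP = [-8.2500 6.7500]
S = R + BᵀPB = [3] + [22.5000] = [25.5000]
BᵀPA = [-21.7500 -12.7500]
K = S⁻¹·BᵀPA = [-0.8529 -0.5000]
A−BK = [-0.2794 3.2500; -0.7206 3.7500]
AᵀP(A−BK) = [2.6985 -0.1250; -0.1250 11.8750]
P' = Q + AᵀP(A−BK) = [5.9485 1.8750; 1.8750 15.8750]
tr(P') = 21.8235

21.8235


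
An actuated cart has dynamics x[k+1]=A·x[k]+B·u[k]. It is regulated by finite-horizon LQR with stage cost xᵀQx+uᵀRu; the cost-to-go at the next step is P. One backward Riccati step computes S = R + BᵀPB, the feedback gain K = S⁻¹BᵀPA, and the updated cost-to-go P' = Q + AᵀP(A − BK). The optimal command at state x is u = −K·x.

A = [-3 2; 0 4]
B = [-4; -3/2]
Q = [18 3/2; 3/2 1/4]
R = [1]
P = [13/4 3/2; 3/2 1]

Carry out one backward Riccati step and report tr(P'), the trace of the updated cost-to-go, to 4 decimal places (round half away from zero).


21.9565

BᵀP = [-15.2500 -7.5000]
S = R + BᵀPB = [1] + [72.2500] = [73.2500]
BᵀPA = [45.7500 -60.5000]
K = S⁻¹·BᵀPA = [0.6246 -0.8259]
A−BK = [-0.5017 -1.3038; 0.9369 2.7611]
AᵀP(A−BK) = [0.6758 0.2867; 0.2867 3.0307]
P' = Q + AᵀP(A−BK) = [18.6758 1.7867; 1.7867 3.2807]
tr(P') = 21.9565


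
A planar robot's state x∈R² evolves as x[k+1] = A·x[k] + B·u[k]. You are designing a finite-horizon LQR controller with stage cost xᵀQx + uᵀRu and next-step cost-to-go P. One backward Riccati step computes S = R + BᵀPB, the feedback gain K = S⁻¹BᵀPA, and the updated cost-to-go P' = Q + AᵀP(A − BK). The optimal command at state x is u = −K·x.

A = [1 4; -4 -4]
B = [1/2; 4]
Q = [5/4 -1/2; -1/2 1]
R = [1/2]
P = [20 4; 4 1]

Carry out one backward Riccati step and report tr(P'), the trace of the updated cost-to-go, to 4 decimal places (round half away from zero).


BᵀP = [26.0000 6.0000]
S = R + BᵀPB = [1/2] + [37.0000] = [37.5000]
BᵀPA = [2.0000 80.0000]
K = S⁻¹·BᵀPA = [0.0533 2.1333]
A−BK = [0.9733 2.9333; -4.2133 -12.5333]
AᵀP(A−BK) = [3.8933 11.7333; 11.7333 37.3333]
P' = Q + AᵀP(A−BK) = [5.1433 11.2333; 11.2333 38.3333]
tr(P') = 43.4767

43.4767


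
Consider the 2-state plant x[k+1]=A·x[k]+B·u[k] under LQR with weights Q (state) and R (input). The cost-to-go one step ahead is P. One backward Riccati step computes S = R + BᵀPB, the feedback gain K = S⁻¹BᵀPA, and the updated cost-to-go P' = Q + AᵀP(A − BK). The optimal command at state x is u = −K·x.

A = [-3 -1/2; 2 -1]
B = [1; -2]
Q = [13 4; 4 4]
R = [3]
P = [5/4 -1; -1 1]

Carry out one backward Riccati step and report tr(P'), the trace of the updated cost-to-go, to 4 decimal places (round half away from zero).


BᵀP = [3.2500 -3.0000]
S = R + BᵀPB = [3] + [9.2500] = [12.2500]
BᵀPA = [-15.7500 1.3750]
K = S⁻¹·BᵀPA = [-1.2857 0.1122]
A−BK = [-1.7143 -0.6122; -0.5714 -0.7755]
AᵀP(A−BK) = [7.0000 -0.3571; -0.3571 0.1582]
P' = Q + AᵀP(A−BK) = [20.0000 3.6429; 3.6429 4.1582]
tr(P') = 24.1582

24.1582


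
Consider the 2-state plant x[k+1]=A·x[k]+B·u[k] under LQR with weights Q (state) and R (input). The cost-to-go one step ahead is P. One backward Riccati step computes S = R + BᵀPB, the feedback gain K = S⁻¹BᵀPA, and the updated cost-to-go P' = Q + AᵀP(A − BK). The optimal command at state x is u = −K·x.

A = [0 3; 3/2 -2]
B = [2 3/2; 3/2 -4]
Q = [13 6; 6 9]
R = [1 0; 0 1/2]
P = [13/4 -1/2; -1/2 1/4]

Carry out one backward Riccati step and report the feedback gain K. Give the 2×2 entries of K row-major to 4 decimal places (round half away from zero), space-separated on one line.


0.1521 0.7439 -0.2424 0.8898

BᵀP = [5.7500 -0.6250; 6.8750 -1.7500]
S = R + BᵀPB = [1 0; 0 1/2] + [10.5625 11.1250; 11.1250 17.3125] = [11.5625 11.1250; 11.1250 17.8125]
BᵀPA = [-0.9375 18.5000; -2.6250 24.1250]
K = S⁻¹·BᵀPA = [0.1521 0.7439; -0.2424 0.8898]
A−BK = [0.0593 0.1776; 0.3023 0.4433]
AᵀP(A−BK) = [0.0689 0.0331; 0.0331 1.0221]
P' = Q + AᵀP(A−BK) = [13.0689 6.0331; 6.0331 10.0221]
tr(P') = 23.0910


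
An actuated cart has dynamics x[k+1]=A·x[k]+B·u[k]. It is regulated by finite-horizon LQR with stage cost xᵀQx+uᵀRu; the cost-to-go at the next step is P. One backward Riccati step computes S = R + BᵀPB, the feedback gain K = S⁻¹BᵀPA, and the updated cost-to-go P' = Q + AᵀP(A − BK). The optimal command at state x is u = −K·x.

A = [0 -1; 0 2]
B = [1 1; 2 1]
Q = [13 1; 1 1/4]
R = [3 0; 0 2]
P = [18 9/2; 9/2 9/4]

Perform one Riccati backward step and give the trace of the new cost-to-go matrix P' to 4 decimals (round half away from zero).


19.3713

BᵀP = [27.0000 9.0000; 22.5000 6.7500]
S = R + BᵀPB = [3 0; 0 2] + [45.0000 36.0000; 36.0000 29.2500] = [48.0000 36.0000; 36.0000 31.2500]
BᵀPA = [0.0000 -9.0000; 0.0000 -9.0000]
K = S⁻¹·BᵀPA = [0.0000 0.2096; 0.0000 -0.5294]
A−BK = [0.0000 -0.6801; 0.0000 2.1103]
AᵀP(A−BK) = [0.0000 0.0000; 0.0000 6.1213]
P' = Q + AᵀP(A−BK) = [13.0000 1.0000; 1.0000 6.3713]
tr(P') = 19.3713


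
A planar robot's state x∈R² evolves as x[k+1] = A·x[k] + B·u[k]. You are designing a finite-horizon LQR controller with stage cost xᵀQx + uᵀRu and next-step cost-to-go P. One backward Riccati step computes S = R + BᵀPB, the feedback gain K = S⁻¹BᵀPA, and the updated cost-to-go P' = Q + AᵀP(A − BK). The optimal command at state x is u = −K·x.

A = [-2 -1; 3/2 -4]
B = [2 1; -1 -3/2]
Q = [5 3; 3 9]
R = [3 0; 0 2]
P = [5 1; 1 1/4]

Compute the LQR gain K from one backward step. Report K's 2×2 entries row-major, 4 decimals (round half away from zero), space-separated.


BᵀP = [9.0000 1.7500; 3.5000 0.6250]
S = R + BᵀPB = [3 0; 0 2] + [16.2500 6.3750; 6.3750 2.5625] = [19.2500 6.3750; 6.3750 4.5625]
BᵀPA = [-15.3750 -16.0000; -6.0625 -6.0000]
K = S⁻¹·BᵀPA = [-0.6675 -0.7364; -0.3960 -0.2861]
A−BK = [-0.2689 0.7589; 0.2384 -5.1656]
AᵀP(A−BK) = [1.8980 1.9430; 1.9430 3.5007]
P' = Q + AᵀP(A−BK) = [6.8980 4.9430; 4.9430 12.5007]
tr(P') = 19.3987

-0.6675 -0.7364 -0.3960 -0.2861


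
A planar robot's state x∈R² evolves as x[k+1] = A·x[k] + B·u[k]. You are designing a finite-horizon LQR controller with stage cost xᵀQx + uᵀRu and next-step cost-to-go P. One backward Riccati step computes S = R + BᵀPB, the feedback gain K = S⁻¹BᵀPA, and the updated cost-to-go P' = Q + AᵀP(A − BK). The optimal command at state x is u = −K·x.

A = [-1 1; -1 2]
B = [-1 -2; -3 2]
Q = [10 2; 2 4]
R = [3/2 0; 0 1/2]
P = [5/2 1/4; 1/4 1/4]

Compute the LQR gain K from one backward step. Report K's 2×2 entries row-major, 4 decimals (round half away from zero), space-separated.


0.3770 -0.5550 0.2951 -0.2108

BᵀP = [-3.2500 -1.0000; -4.5000 0.0000]
S = R + BᵀPB = [3/2 0; 0 1/2] + [6.2500 4.5000; 4.5000 9.0000] = [7.7500 4.5000; 4.5000 9.5000]
BᵀPA = [4.2500 -5.2500; 4.5000 -4.5000]
K = S⁻¹·BᵀPA = [0.3770 -0.5550; 0.2951 -0.2108]
A−BK = [-0.0328 0.0234; -0.4590 0.7564]
AᵀP(A−BK) = [0.3197 -0.4426; -0.4426 0.6376]
P' = Q + AᵀP(A−BK) = [10.3197 1.5574; 1.5574 4.6376]
tr(P') = 14.9573


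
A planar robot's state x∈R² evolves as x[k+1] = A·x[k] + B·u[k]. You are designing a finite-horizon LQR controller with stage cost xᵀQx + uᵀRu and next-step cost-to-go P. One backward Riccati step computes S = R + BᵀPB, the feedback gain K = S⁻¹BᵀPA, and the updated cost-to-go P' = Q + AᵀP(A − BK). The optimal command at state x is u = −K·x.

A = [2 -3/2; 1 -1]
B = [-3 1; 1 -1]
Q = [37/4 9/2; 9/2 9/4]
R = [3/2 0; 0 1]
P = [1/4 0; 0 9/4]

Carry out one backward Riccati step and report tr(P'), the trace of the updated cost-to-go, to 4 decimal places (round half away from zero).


BᵀP = [-0.7500 2.2500; 0.2500 -2.2500]
S = R + BᵀPB = [3/2 0; 0 1] + [4.5000 -3.0000; -3.0000 2.5000] = [6.0000 -3.0000; -3.0000 3.5000]
BᵀPA = [0.7500 -1.1250; -1.7500 1.8750]
K = S⁻¹·BᵀPA = [-0.2188 0.1406; -0.6875 0.6563]
A−BK = [2.0313 -1.7344; 0.5313 -0.4844]
AᵀP(A−BK) = [2.2109 -1.9570; -1.9570 1.7402]
P' = Q + AᵀP(A−BK) = [11.4609 2.5430; 2.5430 3.9902]
tr(P') = 15.4512

15.4512


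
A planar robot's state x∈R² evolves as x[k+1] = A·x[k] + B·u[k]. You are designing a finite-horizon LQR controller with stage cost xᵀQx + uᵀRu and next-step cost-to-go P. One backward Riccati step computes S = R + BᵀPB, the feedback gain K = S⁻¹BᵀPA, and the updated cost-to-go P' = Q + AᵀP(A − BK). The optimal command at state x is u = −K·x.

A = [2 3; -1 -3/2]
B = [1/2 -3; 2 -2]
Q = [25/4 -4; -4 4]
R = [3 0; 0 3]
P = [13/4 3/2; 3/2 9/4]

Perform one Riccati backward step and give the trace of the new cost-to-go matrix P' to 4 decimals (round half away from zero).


BᵀP = [4.6250 5.2500; -12.7500 -9.0000]
S = R + BᵀPB = [3 0; 0 3] + [12.8125 -24.3750; -24.3750 56.2500] = [15.8125 -24.3750; -24.3750 59.2500]
BᵀPA = [4.0000 6.0000; -16.5000 -24.7500]
K = S⁻¹·BᵀPA = [-0.4819 -0.7229; -0.4768 -0.7151]
A−BK = [0.8107 1.2161; -0.9896 -1.4844]
AᵀP(A−BK) = [3.3114 4.9671; 4.9671 7.4507]
P' = Q + AᵀP(A−BK) = [9.5614 0.9671; 0.9671 11.4507]
tr(P') = 21.0121

21.0121
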